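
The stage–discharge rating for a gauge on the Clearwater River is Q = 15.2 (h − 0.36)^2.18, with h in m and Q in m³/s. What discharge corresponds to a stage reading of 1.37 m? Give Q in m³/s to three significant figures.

Q = 15.2 × (1.37 − 0.36)^2.18 = 15.2 × 1.01^2.18 = 15.53 m³/s

15.5 m³/s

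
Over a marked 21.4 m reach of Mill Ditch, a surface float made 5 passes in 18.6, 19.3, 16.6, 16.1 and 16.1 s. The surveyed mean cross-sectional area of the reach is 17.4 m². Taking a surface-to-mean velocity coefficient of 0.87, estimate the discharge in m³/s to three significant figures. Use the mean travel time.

18.7 m³/s

t̄ = (18.6 + 19.3 + 16.6 + 16.1 + 16.1) / 5 = 17.34 s
v_surface = L / t̄ = 21.4 / 17.34 = 1.234 m/s
v_mean = 0.87 × 1.234 = 1.074 m/s
Q = A × v_mean = 17.4 × 1.074 = 18.68 m³/s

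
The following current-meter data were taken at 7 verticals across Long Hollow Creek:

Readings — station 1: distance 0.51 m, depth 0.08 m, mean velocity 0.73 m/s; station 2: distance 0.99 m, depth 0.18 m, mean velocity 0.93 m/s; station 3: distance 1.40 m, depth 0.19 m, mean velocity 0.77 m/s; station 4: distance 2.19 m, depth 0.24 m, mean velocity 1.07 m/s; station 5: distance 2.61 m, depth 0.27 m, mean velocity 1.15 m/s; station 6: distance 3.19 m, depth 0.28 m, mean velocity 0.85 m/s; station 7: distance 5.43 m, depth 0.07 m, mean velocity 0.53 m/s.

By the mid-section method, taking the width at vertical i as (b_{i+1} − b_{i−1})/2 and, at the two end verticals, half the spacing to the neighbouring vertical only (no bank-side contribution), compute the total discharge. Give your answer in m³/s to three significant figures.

w_1 = (0.99 − 0.51)/2 = 0.24 m; q_1 = 0.73 × 0.08 × 0.24 = 0.01402 m³/s
w_2 = (1.40 − 0.51)/2 = 0.445 m; q_2 = 0.93 × 0.18 × 0.445 = 0.07449 m³/s
w_3 = (2.19 − 0.99)/2 = 0.6 m; q_3 = 0.77 × 0.19 × 0.6 = 0.08778 m³/s
w_4 = (2.61 − 1.40)/2 = 0.605 m; q_4 = 1.07 × 0.24 × 0.605 = 0.1554 m³/s
w_5 = (3.19 − 2.19)/2 = 0.5 m; q_5 = 1.15 × 0.27 × 0.5 = 0.1553 m³/s
w_6 = (5.43 − 2.61)/2 = 1.41 m; q_6 = 0.85 × 0.28 × 1.41 = 0.3356 m³/s
w_7 = (5.43 − 3.19)/2 = 1.12 m; q_7 = 0.53 × 0.07 × 1.12 = 0.04155 m³/s
Q = Σ qᵢ = 0.8640 m³/s

0.864 m³/s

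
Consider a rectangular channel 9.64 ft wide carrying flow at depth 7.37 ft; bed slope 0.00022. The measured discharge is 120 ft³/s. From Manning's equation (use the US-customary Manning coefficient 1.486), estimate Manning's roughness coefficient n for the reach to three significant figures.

0.0266

A = b·y = 9.64 × 7.37 = 71.05 ft²
P = b + 2y = 9.64 + 2×7.37 = 24.38 ft
R = A/P = 71.05/24.38 = 2.914 ft
n = (1.486/Q)·A·R^(2/3)·S^(1/2) = (1.486/120) × 71.05 × 2.040 × 0.01483 = 0.02662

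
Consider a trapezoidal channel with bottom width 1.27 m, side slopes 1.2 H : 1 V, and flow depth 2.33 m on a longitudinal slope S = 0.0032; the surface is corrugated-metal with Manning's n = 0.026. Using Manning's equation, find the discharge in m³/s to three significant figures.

A = (b + z·y)·y = (1.27 + 1.2×2.33)×2.33 = 9.474 m²
P = b + 2y√(1+z²) = 1.27 + 2×2.33×√(1+1.2²) = 8.549 m
R = A/P = 9.474/8.549 = 1.108 m
Q = (1/n)·A·R^(2/3)·S^(1/2) = (1/0.026) × 9.474 × 1.108^(2/3) × 0.0032^(1/2) = 22.07 m³/s

22.1 m³/s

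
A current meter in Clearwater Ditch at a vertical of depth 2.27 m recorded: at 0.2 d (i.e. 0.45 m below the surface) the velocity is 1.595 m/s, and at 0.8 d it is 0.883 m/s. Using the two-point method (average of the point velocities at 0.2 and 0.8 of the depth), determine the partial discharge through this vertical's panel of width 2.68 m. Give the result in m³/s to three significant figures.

7.54 m³/s

v̄ = (1.595 + 0.883) / 2 = 1.239 m/s
q = v̄ × d × w = 1.239 × 2.27 × 2.68 = 7.538 m³/s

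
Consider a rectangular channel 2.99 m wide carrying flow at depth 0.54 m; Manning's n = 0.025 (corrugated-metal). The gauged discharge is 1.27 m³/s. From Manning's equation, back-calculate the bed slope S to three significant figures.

0.00133

A = b·y = 2.99 × 0.54 = 1.615 m²
P = b + 2y = 2.99 + 2×0.54 = 4.070 m
R = A/P = 1.615/4.070 = 0.3967 m
S = (Q·n / (1·A·R^(2/3)))² = (1.27×0.025 / (1×1.615×0.5399))² = 0.001327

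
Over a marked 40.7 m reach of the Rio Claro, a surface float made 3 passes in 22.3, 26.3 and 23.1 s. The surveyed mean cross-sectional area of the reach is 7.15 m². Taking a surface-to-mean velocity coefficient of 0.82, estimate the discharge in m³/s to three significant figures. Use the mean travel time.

9.98 m³/s

t̄ = (22.3 + 26.3 + 23.1) / 3 = 23.9 s
v_surface = L / t̄ = 40.7 / 23.9 = 1.703 m/s
v_mean = 0.82 × 1.703 = 1.396 m/s
Q = A × v_mean = 7.15 × 1.396 = 9.984 m³/s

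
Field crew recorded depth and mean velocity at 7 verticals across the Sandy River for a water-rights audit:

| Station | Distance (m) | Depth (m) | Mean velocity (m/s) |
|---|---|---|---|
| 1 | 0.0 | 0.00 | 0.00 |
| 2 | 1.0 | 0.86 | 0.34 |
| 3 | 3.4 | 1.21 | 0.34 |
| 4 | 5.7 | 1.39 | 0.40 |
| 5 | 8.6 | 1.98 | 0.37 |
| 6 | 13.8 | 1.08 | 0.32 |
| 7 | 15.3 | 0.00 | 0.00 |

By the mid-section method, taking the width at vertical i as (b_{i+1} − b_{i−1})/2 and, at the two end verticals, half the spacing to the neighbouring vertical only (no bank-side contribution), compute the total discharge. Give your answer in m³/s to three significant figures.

w_2 = (3.4 − 0.0)/2 = 1.7 m; q_2 = 0.34 × 0.86 × 1.7 = 0.4971 m³/s
w_3 = (5.7 − 1.0)/2 = 2.35 m; q_3 = 0.34 × 1.21 × 2.35 = 0.9668 m³/s
w_4 = (8.6 − 3.4)/2 = 2.6 m; q_4 = 0.40 × 1.39 × 2.6 = 1.446 m³/s
w_5 = (13.8 − 5.7)/2 = 4.05 m; q_5 = 0.37 × 1.98 × 4.05 = 2.967 m³/s
w_6 = (15.3 − 8.6)/2 = 3.35 m; q_6 = 0.32 × 1.08 × 3.35 = 1.158 m³/s
Stations 1, 7 contribute zero (depth or velocity is 0).
Q = Σ qᵢ = 7.034 m³/s

7.03 m³/s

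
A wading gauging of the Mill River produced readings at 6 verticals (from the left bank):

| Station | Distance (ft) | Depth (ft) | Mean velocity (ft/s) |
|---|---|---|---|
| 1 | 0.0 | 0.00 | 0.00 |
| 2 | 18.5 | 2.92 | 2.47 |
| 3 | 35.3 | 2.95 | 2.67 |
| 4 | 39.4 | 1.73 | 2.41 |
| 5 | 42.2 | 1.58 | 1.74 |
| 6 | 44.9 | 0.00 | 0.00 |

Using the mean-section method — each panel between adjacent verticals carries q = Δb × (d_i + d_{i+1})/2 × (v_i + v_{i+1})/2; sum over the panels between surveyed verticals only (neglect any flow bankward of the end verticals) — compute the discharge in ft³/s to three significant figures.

Panel 1-2: Δb = 18.5 ft, d̄ = (0.00+2.92)/2 = 1.46, v̄ = (0.00+2.47)/2 = 1.235 → q = 18.5×1.46×1.235 = 33.36 ft³/s
Panel 2-3: Δb = 16.8 ft, d̄ = (2.92+2.95)/2 = 2.935, v̄ = (2.47+2.67)/2 = 2.57 → q = 16.8×2.935×2.57 = 126.7 ft³/s
Panel 3-4: Δb = 4.1 ft, d̄ = (2.95+1.73)/2 = 2.34, v̄ = (2.67+2.41)/2 = 2.54 → q = 4.1×2.34×2.54 = 24.37 ft³/s
Panel 4-5: Δb = 2.8 ft, d̄ = (1.73+1.58)/2 = 1.655, v̄ = (2.41+1.74)/2 = 2.075 → q = 2.8×1.655×2.075 = 9.616 ft³/s
Panel 5-6: Δb = 2.7 ft, d̄ = (1.58+0.00)/2 = 0.79, v̄ = (1.74+0.00)/2 = 0.87 → q = 2.7×0.79×0.87 = 1.856 ft³/s
Q = Σ q = 195.9 ft³/s

196 ft³/s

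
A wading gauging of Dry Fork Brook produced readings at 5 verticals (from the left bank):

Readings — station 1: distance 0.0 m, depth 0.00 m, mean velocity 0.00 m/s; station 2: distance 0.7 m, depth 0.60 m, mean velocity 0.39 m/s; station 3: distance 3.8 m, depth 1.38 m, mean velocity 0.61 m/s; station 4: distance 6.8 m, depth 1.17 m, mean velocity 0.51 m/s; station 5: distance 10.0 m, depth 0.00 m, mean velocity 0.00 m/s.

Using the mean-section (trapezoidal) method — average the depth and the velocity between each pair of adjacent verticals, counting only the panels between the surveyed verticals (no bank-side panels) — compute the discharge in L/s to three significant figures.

4190 L/s

Panel 1-2: Δb = 0.7 m, d̄ = (0.00+0.60)/2 = 0.3, v̄ = (0.00+0.39)/2 = 0.195 → q = 0.7×0.3×0.195 = 0.04095 m³/s
Panel 2-3: Δb = 3.1 m, d̄ = (0.60+1.38)/2 = 0.99, v̄ = (0.39+0.61)/2 = 0.5 → q = 3.1×0.99×0.5 = 1.535 m³/s
Panel 3-4: Δb = 3 m, d̄ = (1.38+1.17)/2 = 1.275, v̄ = (0.61+0.51)/2 = 0.56 → q = 3×1.275×0.56 = 2.142 m³/s
Panel 4-5: Δb = 3.2 m, d̄ = (1.17+0.00)/2 = 0.585, v̄ = (0.51+0.00)/2 = 0.255 → q = 3.2×0.585×0.255 = 0.4774 m³/s
Q = Σ q = 4.195 m³/s
= 4.195 × 1000 = 4195 L/s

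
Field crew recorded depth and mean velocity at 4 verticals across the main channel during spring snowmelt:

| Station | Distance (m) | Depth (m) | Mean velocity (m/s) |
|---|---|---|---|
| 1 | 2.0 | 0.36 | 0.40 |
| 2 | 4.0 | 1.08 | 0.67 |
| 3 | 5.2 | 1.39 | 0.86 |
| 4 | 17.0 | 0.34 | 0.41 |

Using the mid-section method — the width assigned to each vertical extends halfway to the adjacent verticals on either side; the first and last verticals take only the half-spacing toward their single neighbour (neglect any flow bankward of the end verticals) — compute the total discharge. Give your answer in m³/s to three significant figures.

w_1 = (4.0 − 2.0)/2 = 1 m; q_1 = 0.40 × 0.36 × 1 = 0.1440 m³/s
w_2 = (5.2 − 2.0)/2 = 1.6 m; q_2 = 0.67 × 1.08 × 1.6 = 1.158 m³/s
w_3 = (17.0 − 4.0)/2 = 6.5 m; q_3 = 0.86 × 1.39 × 6.5 = 7.770 m³/s
w_4 = (17.0 − 5.2)/2 = 5.9 m; q_4 = 0.41 × 0.34 × 5.9 = 0.8225 m³/s
Q = Σ qᵢ = 9.894 m³/s

9.89 m³/s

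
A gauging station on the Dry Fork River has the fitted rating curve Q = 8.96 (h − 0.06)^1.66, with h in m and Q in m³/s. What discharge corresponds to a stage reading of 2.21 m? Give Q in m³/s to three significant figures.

31.9 m³/s

Q = 8.96 × (2.21 − 0.06)^1.66 = 8.96 × 2.15^1.66 = 31.93 m³/s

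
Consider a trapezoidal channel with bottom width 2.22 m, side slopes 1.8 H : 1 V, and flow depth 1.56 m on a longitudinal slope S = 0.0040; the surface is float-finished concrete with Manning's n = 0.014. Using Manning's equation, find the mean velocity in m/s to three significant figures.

4.23 m/s

A = (b + z·y)·y = (2.22 + 1.8×1.56)×1.56 = 7.844 m²
P = b + 2y√(1+z²) = 2.22 + 2×1.56×√(1+1.8²) = 8.644 m
R = A/P = 7.844/8.644 = 0.9074 m
Q = (1/n)·A·R^(2/3)·S^(1/2) = (1/0.014) × 7.844 × 0.9074^(2/3) × 0.0040^(1/2) = 33.21 m³/s
V = Q/A = 33.21/7.844 = 4.234 m/s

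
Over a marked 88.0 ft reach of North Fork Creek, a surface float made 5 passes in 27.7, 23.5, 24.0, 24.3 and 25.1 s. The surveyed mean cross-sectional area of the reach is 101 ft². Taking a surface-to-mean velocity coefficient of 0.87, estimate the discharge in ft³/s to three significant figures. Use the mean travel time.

t̄ = (27.7 + 23.5 + 24.0 + 24.3 + 25.1) / 5 = 24.92 s
v_surface = L / t̄ = 88.0 / 24.92 = 3.531 ft/s
v_mean = 0.87 × 3.531 = 3.072 ft/s
Q = A × v_mean = 101 × 3.072 = 310.3 ft³/s

310 ft³/s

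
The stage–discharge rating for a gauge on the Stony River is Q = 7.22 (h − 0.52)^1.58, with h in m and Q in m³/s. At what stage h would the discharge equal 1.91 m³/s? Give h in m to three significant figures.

0.951 m

h − h₀ = (Q/C)^(1/b) = (1.91/7.22)^(1/1.58) = 0.4310 m
h = 0.52 + 0.4310 = 0.9510 m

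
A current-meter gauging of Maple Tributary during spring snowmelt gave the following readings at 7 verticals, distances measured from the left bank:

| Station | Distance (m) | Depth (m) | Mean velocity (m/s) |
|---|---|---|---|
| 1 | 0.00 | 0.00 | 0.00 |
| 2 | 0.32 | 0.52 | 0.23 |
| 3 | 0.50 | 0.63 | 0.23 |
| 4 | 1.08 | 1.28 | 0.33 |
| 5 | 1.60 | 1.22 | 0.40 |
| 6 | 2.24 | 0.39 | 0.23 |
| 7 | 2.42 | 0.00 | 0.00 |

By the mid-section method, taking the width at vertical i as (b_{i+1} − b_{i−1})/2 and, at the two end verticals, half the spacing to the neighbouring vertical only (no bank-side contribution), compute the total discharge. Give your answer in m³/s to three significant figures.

w_2 = (0.50 − 0.00)/2 = 0.25 m; q_2 = 0.23 × 0.52 × 0.25 = 0.02990 m³/s
w_3 = (1.08 − 0.32)/2 = 0.38 m; q_3 = 0.23 × 0.63 × 0.38 = 0.05506 m³/s
w_4 = (1.60 − 0.50)/2 = 0.55 m; q_4 = 0.33 × 1.28 × 0.55 = 0.2323 m³/s
w_5 = (2.24 − 1.08)/2 = 0.58 m; q_5 = 0.40 × 1.22 × 0.58 = 0.2830 m³/s
w_6 = (2.42 − 1.60)/2 = 0.41 m; q_6 = 0.23 × 0.39 × 0.41 = 0.03678 m³/s
Stations 1, 7 contribute zero (depth or velocity is 0).
Q = Σ qᵢ = 0.6371 m³/s

0.637 m³/s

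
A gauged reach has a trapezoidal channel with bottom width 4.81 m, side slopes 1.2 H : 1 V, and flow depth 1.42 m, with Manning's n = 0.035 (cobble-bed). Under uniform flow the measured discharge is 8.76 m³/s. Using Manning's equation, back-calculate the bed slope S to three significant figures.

0.00110

A = (b + z·y)·y = (4.81 + 1.2×1.42)×1.42 = 9.250 m²
P = b + 2y√(1+z²) = 4.81 + 2×1.42×√(1+1.2²) = 9.246 m
R = A/P = 9.250/9.246 = 1.000 m
S = (Q·n / (1·A·R^(2/3)))² = (8.76×0.035 / (1×9.250×1.000))² = 0.001098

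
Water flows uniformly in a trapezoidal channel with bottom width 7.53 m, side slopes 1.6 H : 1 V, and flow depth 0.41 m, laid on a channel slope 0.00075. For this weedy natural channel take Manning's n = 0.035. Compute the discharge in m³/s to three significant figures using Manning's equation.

1.35 m³/s

A = (b + z·y)·y = (7.53 + 1.6×0.41)×0.41 = 3.356 m²
P = b + 2y√(1+z²) = 7.53 + 2×0.41×√(1+1.6²) = 9.077 m
R = A/P = 3.356/9.077 = 0.3697 m
Q = (1/n)·A·R^(2/3)·S^(1/2) = (1/0.035) × 3.356 × 0.3697^(2/3) × 0.00075^(1/2) = 1.353 m³/s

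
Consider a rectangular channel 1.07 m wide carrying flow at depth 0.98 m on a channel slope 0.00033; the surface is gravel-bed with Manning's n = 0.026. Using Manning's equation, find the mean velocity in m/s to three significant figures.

A = b·y = 1.07 × 0.98 = 1.049 m²
P = b + 2y = 1.07 + 2×0.98 = 3.030 m
R = A/P = 1.049/3.030 = 0.3461 m
Q = (1/n)·A·R^(2/3)·S^(1/2) = (1/0.026) × 1.049 × 0.3461^(2/3) × 0.00033^(1/2) = 0.3611 m³/s
V = Q/A = 0.3611/1.049 = 0.3444 m/s

0.344 m/s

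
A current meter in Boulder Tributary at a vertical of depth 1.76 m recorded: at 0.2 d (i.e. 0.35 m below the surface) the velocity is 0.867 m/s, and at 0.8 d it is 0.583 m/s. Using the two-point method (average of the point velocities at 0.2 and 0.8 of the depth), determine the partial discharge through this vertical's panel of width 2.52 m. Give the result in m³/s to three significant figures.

3.22 m³/s

v̄ = (0.867 + 0.583) / 2 = 0.7250 m/s
q = v̄ × d × w = 0.7250 × 1.76 × 2.52 = 3.216 m³/s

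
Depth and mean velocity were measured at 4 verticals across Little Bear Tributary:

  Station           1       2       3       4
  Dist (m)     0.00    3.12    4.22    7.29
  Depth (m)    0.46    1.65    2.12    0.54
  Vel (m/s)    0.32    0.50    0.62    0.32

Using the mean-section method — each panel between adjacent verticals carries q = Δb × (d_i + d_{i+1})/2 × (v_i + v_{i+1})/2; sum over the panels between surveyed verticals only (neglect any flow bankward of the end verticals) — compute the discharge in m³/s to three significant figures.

4.43 m³/s

Panel 1-2: Δb = 3.12 m, d̄ = (0.46+1.65)/2 = 1.055, v̄ = (0.32+0.50)/2 = 0.41 → q = 3.12×1.055×0.41 = 1.350 m³/s
Panel 2-3: Δb = 1.1 m, d̄ = (1.65+2.12)/2 = 1.885, v̄ = (0.50+0.62)/2 = 0.56 → q = 1.1×1.885×0.56 = 1.161 m³/s
Panel 3-4: Δb = 3.07 m, d̄ = (2.12+0.54)/2 = 1.33, v̄ = (0.62+0.32)/2 = 0.47 → q = 3.07×1.33×0.47 = 1.919 m³/s
Q = Σ q = 4.430 m³/s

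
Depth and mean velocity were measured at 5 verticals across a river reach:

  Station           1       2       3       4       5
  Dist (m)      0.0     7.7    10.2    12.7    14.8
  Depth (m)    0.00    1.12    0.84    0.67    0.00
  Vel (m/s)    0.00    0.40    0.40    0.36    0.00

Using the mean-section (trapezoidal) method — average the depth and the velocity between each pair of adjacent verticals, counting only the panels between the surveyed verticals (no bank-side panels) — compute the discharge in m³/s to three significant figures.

Panel 1-2: Δb = 7.7 m, d̄ = (0.00+1.12)/2 = 0.56, v̄ = (0.00+0.40)/2 = 0.2 → q = 7.7×0.56×0.2 = 0.8624 m³/s
Panel 2-3: Δb = 2.5 m, d̄ = (1.12+0.84)/2 = 0.98, v̄ = (0.40+0.40)/2 = 0.4 → q = 2.5×0.98×0.4 = 0.9800 m³/s
Panel 3-4: Δb = 2.5 m, d̄ = (0.84+0.67)/2 = 0.755, v̄ = (0.40+0.36)/2 = 0.38 → q = 2.5×0.755×0.38 = 0.7173 m³/s
Panel 4-5: Δb = 2.1 m, d̄ = (0.67+0.00)/2 = 0.335, v̄ = (0.36+0.00)/2 = 0.18 → q = 2.1×0.335×0.18 = 0.1266 m³/s
Q = Σ q = 2.686 m³/s

2.69 m³/s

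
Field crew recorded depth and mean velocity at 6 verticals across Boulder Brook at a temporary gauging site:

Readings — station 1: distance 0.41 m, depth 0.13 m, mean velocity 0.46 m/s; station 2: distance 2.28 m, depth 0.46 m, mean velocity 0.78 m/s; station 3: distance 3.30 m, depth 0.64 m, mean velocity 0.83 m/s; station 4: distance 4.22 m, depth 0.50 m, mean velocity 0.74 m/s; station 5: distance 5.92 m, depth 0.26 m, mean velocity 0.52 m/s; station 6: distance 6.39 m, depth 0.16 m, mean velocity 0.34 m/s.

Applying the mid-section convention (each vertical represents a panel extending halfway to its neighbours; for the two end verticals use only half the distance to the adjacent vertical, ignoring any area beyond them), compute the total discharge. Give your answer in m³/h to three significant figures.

w_1 = (2.28 − 0.41)/2 = 0.935 m; q_1 = 0.46 × 0.13 × 0.935 = 0.05591 m³/s
w_2 = (3.30 − 0.41)/2 = 1.445 m; q_2 = 0.78 × 0.46 × 1.445 = 0.5185 m³/s
w_3 = (4.22 − 2.28)/2 = 0.97 m; q_3 = 0.83 × 0.64 × 0.97 = 0.5153 m³/s
w_4 = (5.92 − 3.30)/2 = 1.31 m; q_4 = 0.74 × 0.50 × 1.31 = 0.4847 m³/s
w_5 = (6.39 − 4.22)/2 = 1.085 m; q_5 = 0.52 × 0.26 × 1.085 = 0.1467 m³/s
w_6 = (6.39 − 5.92)/2 = 0.235 m; q_6 = 0.34 × 0.16 × 0.235 = 0.01278 m³/s
Q = Σ qᵢ = 1.734 m³/s
= 1.734 × 3600 = 6242 m³/h

6240 m³/h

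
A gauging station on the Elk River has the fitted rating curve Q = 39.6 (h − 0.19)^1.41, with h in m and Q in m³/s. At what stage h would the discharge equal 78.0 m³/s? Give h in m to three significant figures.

h − h₀ = (Q/C)^(1/b) = (78.0/39.6)^(1/1.41) = 1.617 m
h = 0.19 + 1.617 = 1.807 m

1.81 m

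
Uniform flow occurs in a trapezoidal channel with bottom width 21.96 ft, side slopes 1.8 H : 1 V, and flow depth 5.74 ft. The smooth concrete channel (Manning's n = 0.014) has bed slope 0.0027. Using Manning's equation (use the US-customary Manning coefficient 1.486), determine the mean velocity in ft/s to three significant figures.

14.0 ft/s

A = (b + z·y)·y = (21.96 + 1.8×5.74)×5.74 = 185.4 ft²
P = b + 2y√(1+z²) = 21.96 + 2×5.74×√(1+1.8²) = 45.60 ft
R = A/P = 185.4/45.60 = 4.065 ft
Q = (1.486/n)·A·R^(2/3)·S^(1/2) = (1.486/0.014) × 185.4 × 4.065^(2/3) × 0.0027^(1/2) = 2604 ft³/s
V = Q/A = 2604/185.4 = 14.05 ft/s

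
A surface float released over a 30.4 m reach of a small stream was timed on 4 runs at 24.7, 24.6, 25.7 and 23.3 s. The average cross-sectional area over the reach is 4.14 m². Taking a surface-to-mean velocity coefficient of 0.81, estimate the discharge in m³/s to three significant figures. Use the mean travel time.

4.15 m³/s

t̄ = (24.7 + 24.6 + 25.7 + 23.3) / 4 = 24.575 s
v_surface = L / t̄ = 30.4 / 24.575 = 1.237 m/s
v_mean = 0.81 × 1.237 = 1.002 m/s
Q = A × v_mean = 4.14 × 1.002 = 4.148 m³/s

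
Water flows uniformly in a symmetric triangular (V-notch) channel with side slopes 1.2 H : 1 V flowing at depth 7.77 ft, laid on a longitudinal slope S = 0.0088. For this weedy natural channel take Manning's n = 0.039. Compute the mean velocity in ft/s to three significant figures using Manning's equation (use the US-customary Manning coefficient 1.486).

7.41 ft/s

A = z·y² = 1.2×7.77² = 72.45 ft²
P = 2y√(1+z²) = 2×7.77×√(1+1.2²) = 24.27 ft
R = A/P = 72.45/24.27 = 2.985 ft
Q = (1.486/n)·A·R^(2/3)·S^(1/2) = (1.486/0.039) × 72.45 × 2.985^(2/3) × 0.0088^(1/2) = 536.8 ft³/s
V = Q/A = 536.8/72.45 = 7.409 ft/s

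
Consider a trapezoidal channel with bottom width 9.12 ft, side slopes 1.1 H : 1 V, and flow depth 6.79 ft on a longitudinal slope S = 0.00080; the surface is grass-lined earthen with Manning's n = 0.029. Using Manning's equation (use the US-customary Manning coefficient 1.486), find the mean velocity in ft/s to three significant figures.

3.56 ft/s

A = (b + z·y)·y = (9.12 + 1.1×6.79)×6.79 = 112.6 ft²
P = b + 2y√(1+z²) = 9.12 + 2×6.79×√(1+1.1²) = 29.31 ft
R = A/P = 112.6/29.31 = 3.843 ft
Q = (1.486/n)·A·R^(2/3)·S^(1/2) = (1.486/0.029) × 112.6 × 3.843^(2/3) × 0.00080^(1/2) = 400.6 ft³/s
V = Q/A = 400.6/112.6 = 3.556 ft/s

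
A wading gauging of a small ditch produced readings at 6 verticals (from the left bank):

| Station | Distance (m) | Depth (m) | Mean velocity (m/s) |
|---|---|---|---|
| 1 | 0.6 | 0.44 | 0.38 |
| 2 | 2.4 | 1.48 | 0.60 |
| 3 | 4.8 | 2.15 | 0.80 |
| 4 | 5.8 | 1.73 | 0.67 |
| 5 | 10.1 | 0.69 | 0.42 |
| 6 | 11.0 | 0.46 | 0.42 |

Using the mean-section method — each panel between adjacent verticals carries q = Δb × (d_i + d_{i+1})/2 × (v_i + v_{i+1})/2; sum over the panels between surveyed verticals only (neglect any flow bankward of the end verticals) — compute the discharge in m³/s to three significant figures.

8.37 m³/s

Panel 1-2: Δb = 1.8 m, d̄ = (0.44+1.48)/2 = 0.96, v̄ = (0.38+0.60)/2 = 0.49 → q = 1.8×0.96×0.49 = 0.8467 m³/s
Panel 2-3: Δb = 2.4 m, d̄ = (1.48+2.15)/2 = 1.815, v̄ = (0.60+0.80)/2 = 0.7 → q = 2.4×1.815×0.7 = 3.049 m³/s
Panel 3-4: Δb = 1 m, d̄ = (2.15+1.73)/2 = 1.94, v̄ = (0.80+0.67)/2 = 0.735 → q = 1×1.94×0.735 = 1.426 m³/s
Panel 4-5: Δb = 4.3 m, d̄ = (1.73+0.69)/2 = 1.21, v̄ = (0.67+0.42)/2 = 0.545 → q = 4.3×1.21×0.545 = 2.836 m³/s
Panel 5-6: Δb = 0.9 m, d̄ = (0.69+0.46)/2 = 0.575, v̄ = (0.42+0.42)/2 = 0.42 → q = 0.9×0.575×0.42 = 0.2174 m³/s
Q = Σ q = 8.375 m³/s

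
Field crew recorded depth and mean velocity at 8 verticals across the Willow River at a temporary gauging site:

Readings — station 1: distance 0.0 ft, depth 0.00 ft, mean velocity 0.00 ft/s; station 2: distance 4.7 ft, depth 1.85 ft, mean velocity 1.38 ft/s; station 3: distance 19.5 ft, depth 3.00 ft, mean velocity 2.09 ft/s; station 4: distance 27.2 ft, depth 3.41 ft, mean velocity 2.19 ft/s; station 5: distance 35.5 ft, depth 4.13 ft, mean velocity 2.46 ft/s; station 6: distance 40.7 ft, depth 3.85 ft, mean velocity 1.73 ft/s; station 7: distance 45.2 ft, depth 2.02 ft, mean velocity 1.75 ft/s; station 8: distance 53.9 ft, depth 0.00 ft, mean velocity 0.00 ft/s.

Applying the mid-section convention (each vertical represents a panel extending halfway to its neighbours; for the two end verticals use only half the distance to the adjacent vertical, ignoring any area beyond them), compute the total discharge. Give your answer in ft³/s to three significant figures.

w_2 = (19.5 − 0.0)/2 = 9.75 ft; q_2 = 1.38 × 1.85 × 9.75 = 24.89 ft³/s
w_3 = (27.2 − 4.7)/2 = 11.25 ft; q_3 = 2.09 × 3.00 × 11.25 = 70.54 ft³/s
w_4 = (35.5 − 19.5)/2 = 8 ft; q_4 = 2.19 × 3.41 × 8 = 59.74 ft³/s
w_5 = (40.7 − 27.2)/2 = 6.75 ft; q_5 = 2.46 × 4.13 × 6.75 = 68.58 ft³/s
w_6 = (45.2 − 35.5)/2 = 4.85 ft; q_6 = 1.73 × 3.85 × 4.85 = 32.30 ft³/s
w_7 = (53.9 − 40.7)/2 = 6.6 ft; q_7 = 1.75 × 2.02 × 6.6 = 23.33 ft³/s
Stations 1, 8 contribute zero (depth or velocity is 0).
Q = Σ qᵢ = 279.4 ft³/s

279 ft³/s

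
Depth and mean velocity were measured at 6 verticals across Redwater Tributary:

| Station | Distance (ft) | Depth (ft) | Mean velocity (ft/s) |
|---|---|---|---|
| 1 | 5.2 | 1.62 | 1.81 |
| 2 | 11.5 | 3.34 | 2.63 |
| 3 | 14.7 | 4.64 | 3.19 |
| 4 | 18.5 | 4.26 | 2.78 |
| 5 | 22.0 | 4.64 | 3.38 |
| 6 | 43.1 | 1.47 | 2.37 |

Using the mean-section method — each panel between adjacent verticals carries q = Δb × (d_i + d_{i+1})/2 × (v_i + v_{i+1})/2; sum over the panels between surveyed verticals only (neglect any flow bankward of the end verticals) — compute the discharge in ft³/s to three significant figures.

356 ft³/s

Panel 1-2: Δb = 6.3 ft, d̄ = (1.62+3.34)/2 = 2.48, v̄ = (1.81+2.63)/2 = 2.22 → q = 6.3×2.48×2.22 = 34.69 ft³/s
Panel 2-3: Δb = 3.2 ft, d̄ = (3.34+4.64)/2 = 3.99, v̄ = (2.63+3.19)/2 = 2.91 → q = 3.2×3.99×2.91 = 37.15 ft³/s
Panel 3-4: Δb = 3.8 ft, d̄ = (4.64+4.26)/2 = 4.45, v̄ = (3.19+2.78)/2 = 2.985 → q = 3.8×4.45×2.985 = 50.48 ft³/s
Panel 4-5: Δb = 3.5 ft, d̄ = (4.26+4.64)/2 = 4.45, v̄ = (2.78+3.38)/2 = 3.08 → q = 3.5×4.45×3.08 = 47.97 ft³/s
Panel 5-6: Δb = 21.1 ft, d̄ = (4.64+1.47)/2 = 3.055, v̄ = (3.38+2.37)/2 = 2.875 → q = 21.1×3.055×2.875 = 185.3 ft³/s
Q = Σ q = 355.6 ft³/s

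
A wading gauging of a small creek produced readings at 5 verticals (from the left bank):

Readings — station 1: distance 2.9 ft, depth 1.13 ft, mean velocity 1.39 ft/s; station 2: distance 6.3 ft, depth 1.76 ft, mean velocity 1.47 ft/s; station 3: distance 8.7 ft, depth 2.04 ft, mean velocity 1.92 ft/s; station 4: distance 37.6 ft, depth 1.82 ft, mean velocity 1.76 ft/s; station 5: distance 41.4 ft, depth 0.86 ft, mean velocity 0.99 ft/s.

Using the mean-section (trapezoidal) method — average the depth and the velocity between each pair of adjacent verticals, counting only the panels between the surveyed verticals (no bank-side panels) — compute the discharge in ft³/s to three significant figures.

Panel 1-2: Δb = 3.4 ft, d̄ = (1.13+1.76)/2 = 1.445, v̄ = (1.39+1.47)/2 = 1.43 → q = 3.4×1.445×1.43 = 7.026 ft³/s
Panel 2-3: Δb = 2.4 ft, d̄ = (1.76+2.04)/2 = 1.9, v̄ = (1.47+1.92)/2 = 1.695 → q = 2.4×1.9×1.695 = 7.729 ft³/s
Panel 3-4: Δb = 28.9 ft, d̄ = (2.04+1.82)/2 = 1.93, v̄ = (1.92+1.76)/2 = 1.84 → q = 28.9×1.93×1.84 = 102.6 ft³/s
Panel 4-5: Δb = 3.8 ft, d̄ = (1.82+0.86)/2 = 1.34, v̄ = (1.76+0.99)/2 = 1.375 → q = 3.8×1.34×1.375 = 7.002 ft³/s
Q = Σ q = 124.4 ft³/s

124 ft³/s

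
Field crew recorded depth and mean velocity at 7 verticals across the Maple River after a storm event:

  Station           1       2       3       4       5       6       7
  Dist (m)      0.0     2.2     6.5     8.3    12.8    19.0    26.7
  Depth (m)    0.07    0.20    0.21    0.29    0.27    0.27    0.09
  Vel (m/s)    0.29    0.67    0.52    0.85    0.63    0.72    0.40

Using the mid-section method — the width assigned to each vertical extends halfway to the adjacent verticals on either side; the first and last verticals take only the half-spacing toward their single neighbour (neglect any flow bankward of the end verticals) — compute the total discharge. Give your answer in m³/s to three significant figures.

3.97 m³/s

w_1 = (2.2 − 0.0)/2 = 1.1 m; q_1 = 0.29 × 0.07 × 1.1 = 0.02233 m³/s
w_2 = (6.5 − 0.0)/2 = 3.25 m; q_2 = 0.67 × 0.20 × 3.25 = 0.4355 m³/s
w_3 = (8.3 − 2.2)/2 = 3.05 m; q_3 = 0.52 × 0.21 × 3.05 = 0.3331 m³/s
w_4 = (12.8 − 6.5)/2 = 3.15 m; q_4 = 0.85 × 0.29 × 3.15 = 0.7765 m³/s
w_5 = (19.0 − 8.3)/2 = 5.35 m; q_5 = 0.63 × 0.27 × 5.35 = 0.9100 m³/s
w_6 = (26.7 − 12.8)/2 = 6.95 m; q_6 = 0.72 × 0.27 × 6.95 = 1.351 m³/s
w_7 = (26.7 − 19.0)/2 = 3.85 m; q_7 = 0.40 × 0.09 × 3.85 = 0.1386 m³/s
Q = Σ qᵢ = 3.967 m³/s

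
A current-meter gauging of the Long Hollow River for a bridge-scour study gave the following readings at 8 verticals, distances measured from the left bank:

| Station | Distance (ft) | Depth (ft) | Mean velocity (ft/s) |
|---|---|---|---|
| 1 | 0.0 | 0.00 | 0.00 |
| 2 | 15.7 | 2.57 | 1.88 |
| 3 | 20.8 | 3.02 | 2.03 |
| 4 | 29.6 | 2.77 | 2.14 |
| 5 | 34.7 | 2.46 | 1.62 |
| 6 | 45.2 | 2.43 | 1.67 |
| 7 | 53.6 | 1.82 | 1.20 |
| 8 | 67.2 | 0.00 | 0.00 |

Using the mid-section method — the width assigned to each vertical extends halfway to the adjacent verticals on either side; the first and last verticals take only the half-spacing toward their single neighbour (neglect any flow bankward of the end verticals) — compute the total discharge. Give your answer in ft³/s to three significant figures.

228 ft³/s

w_2 = (20.8 − 0.0)/2 = 10.4 ft; q_2 = 1.88 × 2.57 × 10.4 = 50.25 ft³/s
w_3 = (29.6 − 15.7)/2 = 6.95 ft; q_3 = 2.03 × 3.02 × 6.95 = 42.61 ft³/s
w_4 = (34.7 − 20.8)/2 = 6.95 ft; q_4 = 2.14 × 2.77 × 6.95 = 41.20 ft³/s
w_5 = (45.2 − 29.6)/2 = 7.8 ft; q_5 = 1.62 × 2.46 × 7.8 = 31.08 ft³/s
w_6 = (53.6 − 34.7)/2 = 9.45 ft; q_6 = 1.67 × 2.43 × 9.45 = 38.35 ft³/s
w_7 = (67.2 − 45.2)/2 = 11 ft; q_7 = 1.20 × 1.82 × 11 = 24.02 ft³/s
Stations 1, 8 contribute zero (depth or velocity is 0).
Q = Σ qᵢ = 227.5 ft³/s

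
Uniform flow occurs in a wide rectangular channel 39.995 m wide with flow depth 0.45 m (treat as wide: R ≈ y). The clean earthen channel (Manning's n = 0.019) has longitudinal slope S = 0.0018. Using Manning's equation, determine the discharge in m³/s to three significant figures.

A = b·y = 39.995 × 0.45 = 18.00 m²
Wide channel: R ≈ y = 0.45 m
Q = (1/n)·A·R^(2/3)·S^(1/2) = (1/0.019) × 18.00 × 0.4500^(2/3) × 0.0018^(1/2) = 23.60 m³/s

23.6 m³/s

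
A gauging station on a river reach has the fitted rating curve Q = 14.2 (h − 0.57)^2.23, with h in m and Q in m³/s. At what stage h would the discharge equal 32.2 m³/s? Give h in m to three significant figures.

2.01 m

h − h₀ = (Q/C)^(1/b) = (32.2/14.2)^(1/2.23) = 1.444 m
h = 0.57 + 1.444 = 2.014 m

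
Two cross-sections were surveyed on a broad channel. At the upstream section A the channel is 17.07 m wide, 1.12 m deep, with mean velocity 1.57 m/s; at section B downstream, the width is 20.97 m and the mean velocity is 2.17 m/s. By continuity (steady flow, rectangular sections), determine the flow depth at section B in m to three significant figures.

0.660 m

Q = A₁V₁ = (17.07×1.12) × 1.57 = 30.02 m³/s
d₂ = Q/(b₂ V₂) = 30.02/(20.97×2.17) = 0.6596 m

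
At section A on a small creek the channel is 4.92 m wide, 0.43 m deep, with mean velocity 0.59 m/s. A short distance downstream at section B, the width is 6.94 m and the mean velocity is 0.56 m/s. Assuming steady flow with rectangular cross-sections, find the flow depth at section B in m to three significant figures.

0.321 m

Q = A₁V₁ = (4.92×0.43) × 0.59 = 1.248 m³/s
d₂ = Q/(b₂ V₂) = 1.248/(6.94×0.56) = 0.3212 m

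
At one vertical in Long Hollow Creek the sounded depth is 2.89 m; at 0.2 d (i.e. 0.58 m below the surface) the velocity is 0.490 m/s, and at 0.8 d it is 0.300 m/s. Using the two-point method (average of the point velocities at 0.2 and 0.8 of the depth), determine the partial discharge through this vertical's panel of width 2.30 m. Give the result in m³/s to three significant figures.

v̄ = (0.490 + 0.300) / 2 = 0.3950 m/s
q = v̄ × d × w = 0.3950 × 2.89 × 2.30 = 2.626 m³/s

2.63 m³/s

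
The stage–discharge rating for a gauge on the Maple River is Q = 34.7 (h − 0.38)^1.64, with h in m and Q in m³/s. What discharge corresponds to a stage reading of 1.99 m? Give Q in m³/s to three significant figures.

75.8 m³/s

Q = 34.7 × (1.99 − 0.38)^1.64 = 34.7 × 1.61^1.64 = 75.77 m³/s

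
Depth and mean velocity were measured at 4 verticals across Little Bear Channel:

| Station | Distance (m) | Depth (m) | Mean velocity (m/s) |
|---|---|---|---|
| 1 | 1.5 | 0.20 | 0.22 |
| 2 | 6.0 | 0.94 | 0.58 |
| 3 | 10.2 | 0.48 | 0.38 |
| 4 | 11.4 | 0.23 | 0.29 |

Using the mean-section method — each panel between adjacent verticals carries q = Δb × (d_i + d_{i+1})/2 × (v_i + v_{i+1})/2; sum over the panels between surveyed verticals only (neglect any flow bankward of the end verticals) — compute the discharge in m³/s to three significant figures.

2.60 m³/s

Panel 1-2: Δb = 4.5 m, d̄ = (0.20+0.94)/2 = 0.57, v̄ = (0.22+0.58)/2 = 0.4 → q = 4.5×0.57×0.4 = 1.026 m³/s
Panel 2-3: Δb = 4.2 m, d̄ = (0.94+0.48)/2 = 0.71, v̄ = (0.58+0.38)/2 = 0.48 → q = 4.2×0.71×0.48 = 1.431 m³/s
Panel 3-4: Δb = 1.2 m, d̄ = (0.48+0.23)/2 = 0.355, v̄ = (0.38+0.29)/2 = 0.335 → q = 1.2×0.355×0.335 = 0.1427 m³/s
Q = Σ q = 2.600 m³/s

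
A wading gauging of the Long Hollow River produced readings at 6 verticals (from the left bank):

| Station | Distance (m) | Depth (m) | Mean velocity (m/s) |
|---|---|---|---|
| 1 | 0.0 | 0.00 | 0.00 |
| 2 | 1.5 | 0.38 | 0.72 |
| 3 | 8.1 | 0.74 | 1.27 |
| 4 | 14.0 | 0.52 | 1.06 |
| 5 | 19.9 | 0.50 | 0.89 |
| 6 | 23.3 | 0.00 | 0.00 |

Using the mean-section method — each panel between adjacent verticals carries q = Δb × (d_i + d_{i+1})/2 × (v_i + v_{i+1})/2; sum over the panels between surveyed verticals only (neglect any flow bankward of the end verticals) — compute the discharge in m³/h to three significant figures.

41100 m³/h

Panel 1-2: Δb = 1.5 m, d̄ = (0.00+0.38)/2 = 0.19, v̄ = (0.00+0.72)/2 = 0.36 → q = 1.5×0.19×0.36 = 0.1026 m³/s
Panel 2-3: Δb = 6.6 m, d̄ = (0.38+0.74)/2 = 0.56, v̄ = (0.72+1.27)/2 = 0.995 → q = 6.6×0.56×0.995 = 3.678 m³/s
Panel 3-4: Δb = 5.9 m, d̄ = (0.74+0.52)/2 = 0.63, v̄ = (1.27+1.06)/2 = 1.165 → q = 5.9×0.63×1.165 = 4.330 m³/s
Panel 4-5: Δb = 5.9 m, d̄ = (0.52+0.50)/2 = 0.51, v̄ = (1.06+0.89)/2 = 0.975 → q = 5.9×0.51×0.975 = 2.934 m³/s
Panel 5-6: Δb = 3.4 m, d̄ = (0.50+0.00)/2 = 0.25, v̄ = (0.89+0.00)/2 = 0.445 → q = 3.4×0.25×0.445 = 0.3783 m³/s
Q = Σ q = 11.42 m³/s
= 11.42 × 3600 = 41120 m³/h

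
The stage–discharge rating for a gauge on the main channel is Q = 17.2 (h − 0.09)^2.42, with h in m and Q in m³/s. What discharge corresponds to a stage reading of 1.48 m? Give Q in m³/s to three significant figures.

38.2 m³/s

Q = 17.2 × (1.48 − 0.09)^2.42 = 17.2 × 1.39^2.42 = 38.16 m³/s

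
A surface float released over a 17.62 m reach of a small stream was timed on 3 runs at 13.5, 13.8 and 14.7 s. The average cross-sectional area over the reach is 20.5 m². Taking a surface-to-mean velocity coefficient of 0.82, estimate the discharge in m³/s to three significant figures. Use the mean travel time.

t̄ = (13.5 + 13.8 + 14.7) / 3 = 14 s
v_surface = L / t̄ = 17.62 / 14 = 1.259 m/s
v_mean = 0.82 × 1.259 = 1.032 m/s
Q = A × v_mean = 20.5 × 1.032 = 21.16 m³/s

21.2 m³/s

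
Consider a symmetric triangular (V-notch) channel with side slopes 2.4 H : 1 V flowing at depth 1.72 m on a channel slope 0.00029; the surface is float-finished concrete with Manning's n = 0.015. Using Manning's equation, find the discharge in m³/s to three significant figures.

6.91 m³/s

A = z·y² = 2.4×1.72² = 7.100 m²
P = 2y√(1+z²) = 2×1.72×√(1+2.4²) = 8.944 m
R = A/P = 7.100/8.944 = 0.7938 m
Q = (1/n)·A·R^(2/3)·S^(1/2) = (1/0.015) × 7.100 × 0.7938^(2/3) × 0.00029^(1/2) = 6.911 m³/s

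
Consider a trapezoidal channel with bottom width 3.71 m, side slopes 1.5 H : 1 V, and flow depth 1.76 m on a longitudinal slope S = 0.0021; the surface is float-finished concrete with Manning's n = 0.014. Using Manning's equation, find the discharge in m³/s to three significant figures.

39.3 m³/s

A = (b + z·y)·y = (3.71 + 1.5×1.76)×1.76 = 11.18 m²
P = b + 2y√(1+z²) = 3.71 + 2×1.76×√(1+1.5²) = 10.06 m
R = A/P = 11.18/10.06 = 1.111 m
Q = (1/n)·A·R^(2/3)·S^(1/2) = (1/0.014) × 11.18 × 1.111^(2/3) × 0.0021^(1/2) = 39.25 m³/s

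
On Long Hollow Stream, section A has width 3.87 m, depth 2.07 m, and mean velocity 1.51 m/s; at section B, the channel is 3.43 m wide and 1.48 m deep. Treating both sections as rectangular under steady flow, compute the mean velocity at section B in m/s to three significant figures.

Q = A₁V₁ = (3.87×2.07) × 1.51 = 12.10 m³/s
A₂ = 3.43 × 1.48 = 5.076 m²
V₂ = Q/A₂ = 12.10/5.076 = 2.383 m/s

2.38 m/s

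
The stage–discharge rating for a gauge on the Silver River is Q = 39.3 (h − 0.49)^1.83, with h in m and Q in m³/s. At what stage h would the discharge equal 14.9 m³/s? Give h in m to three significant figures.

1.08 m

h − h₀ = (Q/C)^(1/b) = (14.9/39.3)^(1/1.83) = 0.5886 m
h = 0.49 + 0.5886 = 1.079 m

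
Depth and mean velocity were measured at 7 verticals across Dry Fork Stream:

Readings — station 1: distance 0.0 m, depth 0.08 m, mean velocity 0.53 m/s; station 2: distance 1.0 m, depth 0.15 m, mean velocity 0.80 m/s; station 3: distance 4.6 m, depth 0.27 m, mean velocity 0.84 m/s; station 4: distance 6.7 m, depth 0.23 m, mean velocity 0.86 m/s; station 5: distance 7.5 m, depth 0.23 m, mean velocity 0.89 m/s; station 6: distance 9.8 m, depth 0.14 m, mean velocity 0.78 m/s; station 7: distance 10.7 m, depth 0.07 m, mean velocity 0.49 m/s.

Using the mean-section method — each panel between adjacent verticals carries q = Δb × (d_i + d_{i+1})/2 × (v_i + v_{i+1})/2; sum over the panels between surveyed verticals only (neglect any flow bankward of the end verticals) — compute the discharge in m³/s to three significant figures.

1.72 m³/s

Panel 1-2: Δb = 1 m, d̄ = (0.08+0.15)/2 = 0.115, v̄ = (0.53+0.80)/2 = 0.665 → q = 1×0.115×0.665 = 0.07648 m³/s
Panel 2-3: Δb = 3.6 m, d̄ = (0.15+0.27)/2 = 0.21, v̄ = (0.80+0.84)/2 = 0.82 → q = 3.6×0.21×0.82 = 0.6199 m³/s
Panel 3-4: Δb = 2.1 m, d̄ = (0.27+0.23)/2 = 0.25, v̄ = (0.84+0.86)/2 = 0.85 → q = 2.1×0.25×0.85 = 0.4463 m³/s
Panel 4-5: Δb = 0.8 m, d̄ = (0.23+0.23)/2 = 0.23, v̄ = (0.86+0.89)/2 = 0.875 → q = 0.8×0.23×0.875 = 0.1610 m³/s
Panel 5-6: Δb = 2.3 m, d̄ = (0.23+0.14)/2 = 0.185, v̄ = (0.89+0.78)/2 = 0.835 → q = 2.3×0.185×0.835 = 0.3553 m³/s
Panel 6-7: Δb = 0.9 m, d̄ = (0.14+0.07)/2 = 0.105, v̄ = (0.78+0.49)/2 = 0.635 → q = 0.9×0.105×0.635 = 0.06001 m³/s
Q = Σ q = 1.719 m³/s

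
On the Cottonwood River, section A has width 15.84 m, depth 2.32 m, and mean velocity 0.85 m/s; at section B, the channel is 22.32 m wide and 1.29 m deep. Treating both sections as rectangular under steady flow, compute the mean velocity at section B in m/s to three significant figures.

Q = A₁V₁ = (15.84×2.32) × 0.85 = 31.24 m³/s
A₂ = 22.32 × 1.29 = 28.79 m²
V₂ = Q/A₂ = 31.24/28.79 = 1.085 m/s

1.08 m/s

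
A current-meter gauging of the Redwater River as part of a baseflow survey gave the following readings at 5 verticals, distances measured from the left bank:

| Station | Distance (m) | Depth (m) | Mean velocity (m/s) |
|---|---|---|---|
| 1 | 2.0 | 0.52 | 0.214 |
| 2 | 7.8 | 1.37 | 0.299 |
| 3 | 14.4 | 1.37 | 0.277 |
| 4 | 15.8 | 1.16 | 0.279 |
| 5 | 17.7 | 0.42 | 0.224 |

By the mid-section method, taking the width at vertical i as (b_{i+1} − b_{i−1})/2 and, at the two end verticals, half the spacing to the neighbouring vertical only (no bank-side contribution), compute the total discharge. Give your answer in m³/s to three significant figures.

5.00 m³/s

w_1 = (7.8 − 2.0)/2 = 2.9 m; q_1 = 0.214 × 0.52 × 2.9 = 0.3227 m³/s
w_2 = (14.4 − 2.0)/2 = 6.2 m; q_2 = 0.299 × 1.37 × 6.2 = 2.540 m³/s
w_3 = (15.8 − 7.8)/2 = 4 m; q_3 = 0.277 × 1.37 × 4 = 1.518 m³/s
w_4 = (17.7 − 14.4)/2 = 1.65 m; q_4 = 0.279 × 1.16 × 1.65 = 0.5340 m³/s
w_5 = (17.7 − 15.8)/2 = 0.95 m; q_5 = 0.224 × 0.42 × 0.95 = 0.08938 m³/s
Q = Σ qᵢ = 5.004 m³/s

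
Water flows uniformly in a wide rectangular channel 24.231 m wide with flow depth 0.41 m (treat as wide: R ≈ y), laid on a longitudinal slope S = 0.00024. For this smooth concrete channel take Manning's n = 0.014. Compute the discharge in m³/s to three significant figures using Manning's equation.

A = b·y = 24.231 × 0.41 = 9.935 m²
Wide channel: R ≈ y = 0.41 m
Q = (1/n)·A·R^(2/3)·S^(1/2) = (1/0.014) × 9.935 × 0.4100^(2/3) × 0.00024^(1/2) = 6.067 m³/s

6.07 m³/s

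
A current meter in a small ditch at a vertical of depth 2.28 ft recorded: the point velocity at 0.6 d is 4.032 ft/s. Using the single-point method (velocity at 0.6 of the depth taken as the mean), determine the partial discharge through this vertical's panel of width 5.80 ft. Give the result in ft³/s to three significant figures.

53.3 ft³/s

v̄ = v₀.₆ = 4.032 ft/s
q = v̄ × d × w = 4.032 × 2.28 × 5.80 = 53.32 ft³/s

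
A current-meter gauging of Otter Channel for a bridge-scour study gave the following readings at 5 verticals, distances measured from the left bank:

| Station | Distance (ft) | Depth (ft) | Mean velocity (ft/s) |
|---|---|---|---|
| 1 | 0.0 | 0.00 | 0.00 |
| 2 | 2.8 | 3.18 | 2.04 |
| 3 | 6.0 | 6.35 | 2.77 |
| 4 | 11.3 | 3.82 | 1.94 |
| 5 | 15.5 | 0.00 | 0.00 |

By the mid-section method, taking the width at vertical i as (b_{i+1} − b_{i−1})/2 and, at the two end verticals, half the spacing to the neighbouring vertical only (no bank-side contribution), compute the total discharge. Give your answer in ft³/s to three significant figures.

129 ft³/s

w_2 = (6.0 − 0.0)/2 = 3 ft; q_2 = 2.04 × 3.18 × 3 = 19.46 ft³/s
w_3 = (11.3 − 2.8)/2 = 4.25 ft; q_3 = 2.77 × 6.35 × 4.25 = 74.76 ft³/s
w_4 = (15.5 − 6.0)/2 = 4.75 ft; q_4 = 1.94 × 3.82 × 4.75 = 35.20 ft³/s
Stations 1, 5 contribute zero (depth or velocity is 0).
Q = Σ qᵢ = 129.4 ft³/s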